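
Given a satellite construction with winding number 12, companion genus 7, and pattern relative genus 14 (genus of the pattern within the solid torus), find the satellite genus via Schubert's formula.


Schubert: g(satellite) = g_rel(pattern) + |winding| * g(companion),
where g_rel(pattern) is the genus of the pattern relative to the solid torus.
= 14 + 12 * 7
= 14 + 84 = 98

98


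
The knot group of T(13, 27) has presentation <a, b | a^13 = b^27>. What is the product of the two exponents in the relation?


The relation is a^13 = b^27.
Product of exponents = 13 * 27
= 351

351


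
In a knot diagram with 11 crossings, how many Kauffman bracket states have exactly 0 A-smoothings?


We choose which 0 of 11 crossings get A-smoothings.
C(11, 0) = 11! / (0! * 11!)
= 1

1


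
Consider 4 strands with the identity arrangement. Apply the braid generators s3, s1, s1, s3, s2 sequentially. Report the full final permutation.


Starting with identity [1, 2, 3, 4].
Apply generators in sequence:
  After s3: [1, 2, 4, 3]
  After s1: [2, 1, 4, 3]
  After s1: [1, 2, 4, 3]
  After s3: [1, 2, 3, 4]
  After s2: [1, 3, 2, 4]
Final permutation: [1, 3, 2, 4]

[1, 3, 2, 4]


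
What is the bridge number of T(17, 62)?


The bridge number of T(p,q) is min(p,q).
min(17, 62) = 17

17


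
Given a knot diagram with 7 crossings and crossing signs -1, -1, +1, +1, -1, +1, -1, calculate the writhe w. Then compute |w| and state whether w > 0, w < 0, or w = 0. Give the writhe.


Step 1: Count positive crossings (+1).
Positive crossings: 3
Step 2: Count negative crossings (-1).
Negative crossings: 4
Step 3: Writhe = (positive) - (negative)
w = 3 - 4 = -1
Step 4: |w| = 1, and w is negative

-1


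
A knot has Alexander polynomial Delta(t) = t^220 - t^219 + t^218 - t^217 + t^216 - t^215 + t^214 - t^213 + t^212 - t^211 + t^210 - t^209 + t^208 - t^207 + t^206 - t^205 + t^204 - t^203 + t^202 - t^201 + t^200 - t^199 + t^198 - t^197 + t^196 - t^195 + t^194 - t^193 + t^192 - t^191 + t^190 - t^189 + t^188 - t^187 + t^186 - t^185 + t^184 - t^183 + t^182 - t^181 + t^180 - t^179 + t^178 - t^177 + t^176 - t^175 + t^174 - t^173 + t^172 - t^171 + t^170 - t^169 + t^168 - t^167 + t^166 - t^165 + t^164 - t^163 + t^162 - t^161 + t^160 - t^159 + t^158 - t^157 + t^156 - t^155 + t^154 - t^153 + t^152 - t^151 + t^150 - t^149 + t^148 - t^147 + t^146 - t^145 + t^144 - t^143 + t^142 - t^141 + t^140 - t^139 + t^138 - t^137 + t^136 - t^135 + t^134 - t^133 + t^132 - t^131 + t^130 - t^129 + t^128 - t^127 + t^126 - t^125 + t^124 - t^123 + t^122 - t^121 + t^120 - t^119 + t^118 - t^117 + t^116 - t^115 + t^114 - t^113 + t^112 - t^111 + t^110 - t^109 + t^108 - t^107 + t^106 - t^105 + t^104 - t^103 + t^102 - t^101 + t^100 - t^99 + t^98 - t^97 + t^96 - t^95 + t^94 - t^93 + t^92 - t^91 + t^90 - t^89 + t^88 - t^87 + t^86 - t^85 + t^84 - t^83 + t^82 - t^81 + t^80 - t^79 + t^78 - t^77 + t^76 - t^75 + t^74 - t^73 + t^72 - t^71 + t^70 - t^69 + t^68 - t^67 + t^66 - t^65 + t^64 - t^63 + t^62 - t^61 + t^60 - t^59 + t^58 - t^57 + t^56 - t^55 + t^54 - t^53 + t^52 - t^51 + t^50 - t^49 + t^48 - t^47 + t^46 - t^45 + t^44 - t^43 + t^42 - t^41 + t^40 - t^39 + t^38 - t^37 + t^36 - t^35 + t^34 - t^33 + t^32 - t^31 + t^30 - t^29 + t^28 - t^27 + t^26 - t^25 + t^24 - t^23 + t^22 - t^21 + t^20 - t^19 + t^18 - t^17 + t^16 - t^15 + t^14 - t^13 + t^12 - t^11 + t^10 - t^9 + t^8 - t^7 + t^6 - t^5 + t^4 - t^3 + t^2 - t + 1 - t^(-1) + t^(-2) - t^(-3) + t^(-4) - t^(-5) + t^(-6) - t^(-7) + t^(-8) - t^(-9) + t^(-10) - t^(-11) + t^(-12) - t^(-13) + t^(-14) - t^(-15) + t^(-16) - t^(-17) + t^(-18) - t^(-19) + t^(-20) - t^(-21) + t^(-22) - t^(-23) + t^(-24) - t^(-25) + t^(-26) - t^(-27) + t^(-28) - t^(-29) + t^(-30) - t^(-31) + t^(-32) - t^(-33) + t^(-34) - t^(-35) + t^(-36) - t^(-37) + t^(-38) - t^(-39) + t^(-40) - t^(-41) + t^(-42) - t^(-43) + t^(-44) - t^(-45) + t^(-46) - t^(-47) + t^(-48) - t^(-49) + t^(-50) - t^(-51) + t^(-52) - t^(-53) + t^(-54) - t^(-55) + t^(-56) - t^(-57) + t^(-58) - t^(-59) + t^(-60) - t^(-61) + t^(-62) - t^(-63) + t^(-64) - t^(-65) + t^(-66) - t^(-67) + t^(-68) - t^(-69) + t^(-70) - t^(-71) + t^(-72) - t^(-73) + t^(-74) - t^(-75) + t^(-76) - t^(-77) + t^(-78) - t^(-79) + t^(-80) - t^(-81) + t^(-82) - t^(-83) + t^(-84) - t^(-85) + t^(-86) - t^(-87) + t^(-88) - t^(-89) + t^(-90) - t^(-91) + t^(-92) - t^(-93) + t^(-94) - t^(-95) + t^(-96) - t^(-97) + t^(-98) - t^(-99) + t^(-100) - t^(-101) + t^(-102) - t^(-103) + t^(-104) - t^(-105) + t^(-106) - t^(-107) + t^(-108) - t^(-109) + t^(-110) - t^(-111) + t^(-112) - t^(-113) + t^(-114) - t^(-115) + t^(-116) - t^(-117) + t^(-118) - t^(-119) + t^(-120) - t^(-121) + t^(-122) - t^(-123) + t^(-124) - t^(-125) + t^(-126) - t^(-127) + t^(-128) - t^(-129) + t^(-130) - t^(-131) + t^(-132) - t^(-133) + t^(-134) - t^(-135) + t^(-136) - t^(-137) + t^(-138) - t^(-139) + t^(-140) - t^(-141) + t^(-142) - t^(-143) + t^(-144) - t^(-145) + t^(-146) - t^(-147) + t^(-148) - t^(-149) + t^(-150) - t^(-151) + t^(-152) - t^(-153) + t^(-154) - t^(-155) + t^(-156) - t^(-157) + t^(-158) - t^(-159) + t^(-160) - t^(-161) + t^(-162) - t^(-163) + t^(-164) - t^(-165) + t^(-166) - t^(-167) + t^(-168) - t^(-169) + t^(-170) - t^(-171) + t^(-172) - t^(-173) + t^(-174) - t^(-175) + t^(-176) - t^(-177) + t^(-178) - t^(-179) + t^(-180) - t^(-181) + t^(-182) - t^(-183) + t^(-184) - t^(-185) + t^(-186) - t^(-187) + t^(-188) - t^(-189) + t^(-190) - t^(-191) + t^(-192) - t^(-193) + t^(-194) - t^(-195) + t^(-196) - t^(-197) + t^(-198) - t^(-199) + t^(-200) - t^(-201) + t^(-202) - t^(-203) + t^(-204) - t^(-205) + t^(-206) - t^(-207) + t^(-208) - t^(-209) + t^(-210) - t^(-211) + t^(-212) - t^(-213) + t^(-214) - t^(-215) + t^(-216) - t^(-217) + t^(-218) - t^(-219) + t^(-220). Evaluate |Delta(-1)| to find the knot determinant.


Step 1: The polynomial has 441 terms with alternating signs, exponents from 220 down to -220.
Step 2: Substitute t = -1. The i-th term has coefficient (-1)^i and exponent (m-i),
  so its value is (-1)^i * (-1)^(m-i) = (-1)^m = 1 for every i.
Step 3: All 441 terms equal 1, so Delta(-1) = 441 * (1) = 441
Step 4: |Delta(-1)| = 441

441


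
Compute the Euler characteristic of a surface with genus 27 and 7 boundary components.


chi = 2 - 2g - b
= 2 - 2*27 - 7
= 2 - 54 - 7 = -59

-59


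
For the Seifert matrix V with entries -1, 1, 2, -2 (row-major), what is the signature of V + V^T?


Step 1: V + V^T = [[-2, 3], [3, -4]]
Step 2: trace = -6, det = -1
Step 3: Discriminant = (-6)^2 - 4*(-1) = 40
Step 4: Eigenvalues: 0.162278, -6.16228
Step 5: Signature = (# positive eigenvalues) - (# negative eigenvalues) = 0

0


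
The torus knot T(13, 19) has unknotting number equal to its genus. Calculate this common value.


For a torus knot T(p,q), both the unknotting number and genus equal (p-1)(q-1)/2.
= (13-1)(19-1)/2
= 12*18/2
= 216/2 = 108

108


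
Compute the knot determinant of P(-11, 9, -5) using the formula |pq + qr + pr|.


Step 1: Compute pq + qr + pr.
pq = (-11)*9 = -99
qr = 9*(-5) = -45
pr = (-11)*(-5) = 55
pq + qr + pr = -99 + (-45) + 55 = -89
Step 2: Take absolute value.
det(P(-11,9,-5)) = |-89| = 89

89


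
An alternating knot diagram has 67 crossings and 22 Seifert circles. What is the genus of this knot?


For alternating knots, g = (c - s + 1)/2.
= (67 - 22 + 1)/2
= 46/2 = 23

23


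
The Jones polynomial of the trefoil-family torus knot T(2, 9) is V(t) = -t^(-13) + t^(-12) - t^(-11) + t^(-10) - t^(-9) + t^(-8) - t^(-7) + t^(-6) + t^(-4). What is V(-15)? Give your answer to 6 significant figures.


Substituting t = -15 into V(t) = -t^(-13) + t^(-12) - t^(-11) + t^(-10) - t^(-9) + t^(-8) - t^(-7) + t^(-6) + t^(-4):
  (-)t^(-13) = 5.13823e-16
  (+)t^(-12) = 7.70735e-15
  (-)t^(-11) = 1.1561e-13
  (+)t^(-10) = 1.73415e-12
  (-)t^(-9) = 2.60123e-11
  (+)t^(-8) = 3.90184e-10
  (-)t^(-7) = 5.85277e-09
  (+)t^(-6) = 8.77915e-08
  (+)t^(-4) = 1.97531e-05
Sum = (5.13823e-16) + (7.70735e-15) + (1.1561e-13) + (1.73415e-12) + (2.60123e-11) + (3.90184e-10) + (5.85277e-09) + (8.77915e-08) + (1.97531e-05)
= 1.984714874e-05
Rounded to 6 significant figures: 1.98471e-05

1.98471e-05


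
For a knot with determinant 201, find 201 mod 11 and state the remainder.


Step 1: A knot is p-colorable if and only if p divides its determinant.
Step 2: Compute 201 mod 11.
201 = 18 * 11 + 3
Step 3: 201 mod 11 = 3
Step 4: The knot is 11-colorable: no

3


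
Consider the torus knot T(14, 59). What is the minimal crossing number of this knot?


For a torus knot T(p, q) with gcd(p,q)=1,
the crossing number is min(p*(q-1), q*(p-1)).
p*(q-1) = 14*58 = 812
q*(p-1) = 59*13 = 767
min(812, 767) = 767

767


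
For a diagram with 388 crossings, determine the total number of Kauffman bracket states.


Each crossing contributes 2 choices (A-smoothing or B-smoothing).
Total states = 2^388 = 630432099142311667396464641602297820881275828327447146687172694467931548343955369782628260078158650252906047844909056

630432099142311667396464641602297820881275828327447146687172694467931548343955369782628260078158650252906047844909056


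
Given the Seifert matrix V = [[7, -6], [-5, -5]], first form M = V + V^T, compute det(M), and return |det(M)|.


Step 1: Form V + V^T where V = [[7, -6], [-5, -5]]
  V^T = [[7, -5], [-6, -5]]
  V + V^T = [[14, -11], [-11, -10]]
Step 2: det(V + V^T) = 14*(-10) - (-11)*(-11)
  = -140 - 121 = -261
Step 3: Knot determinant = |det(V + V^T)| = |-261| = 261

261


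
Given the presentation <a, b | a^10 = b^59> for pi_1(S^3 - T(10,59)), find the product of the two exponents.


The relation is a^10 = b^59.
Product of exponents = 10 * 59
= 590

590


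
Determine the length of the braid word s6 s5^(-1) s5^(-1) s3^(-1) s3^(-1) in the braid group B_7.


The word length counts the number of generators (including inverses).
Listing each generator: s6, s5^(-1), s5^(-1), s3^(-1), s3^(-1)
There are 5 generators in this braid word.

5


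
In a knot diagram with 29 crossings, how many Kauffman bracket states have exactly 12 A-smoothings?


We choose which 12 of 29 crossings get A-smoothings.
C(29, 12) = 29! / (12! * 17!)
= 51895935

51895935


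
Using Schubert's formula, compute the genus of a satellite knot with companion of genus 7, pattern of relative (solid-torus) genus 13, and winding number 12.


Schubert: g(satellite) = g_rel(pattern) + |winding| * g(companion),
where g_rel(pattern) is the genus of the pattern relative to the solid torus.
= 13 + 12 * 7
= 13 + 84 = 97

97


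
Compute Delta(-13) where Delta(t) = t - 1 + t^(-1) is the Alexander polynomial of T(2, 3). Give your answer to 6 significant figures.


Substituting t = -13 into Delta(t) = t - 1 + t^(-1):
Term values: (-13) + (-1) + (-0.0769231)
Sum = -14.07692308
Rounded to 6 significant figures: -14.0769

-14.0769


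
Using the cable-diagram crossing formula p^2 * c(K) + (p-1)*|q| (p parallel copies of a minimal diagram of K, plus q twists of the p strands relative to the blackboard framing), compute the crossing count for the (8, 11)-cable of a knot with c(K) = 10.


Step 1: Each of the c(K) crossings of the companion diagram becomes p*p = p^2 crossings among the p parallel strands, and each of the |q| twists s_1 s_2 ... s_(p-1) adds (p-1) crossings.
  Crossings = p^2 * c(K) + (p-1)*|q|
Step 2: = 8^2 * 10 + (8-1)*11
Step 3: = 64*10 + 7*11
Step 4: = 640 + 77 = 717

717


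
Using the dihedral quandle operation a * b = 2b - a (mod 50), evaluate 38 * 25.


38 * 25 = 2*25 - 38 mod 50
= 50 - 38 mod 50
= 12 mod 50 = 12

12


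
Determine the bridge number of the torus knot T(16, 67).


The bridge number of T(p,q) is min(p,q).
min(16, 67) = 16

16


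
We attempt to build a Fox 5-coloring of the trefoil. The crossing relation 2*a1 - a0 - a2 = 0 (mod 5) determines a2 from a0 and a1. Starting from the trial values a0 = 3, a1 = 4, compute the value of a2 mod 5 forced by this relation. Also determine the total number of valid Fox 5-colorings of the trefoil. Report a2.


Step 1: Apply the given crossing relation 2*a1 - a0 - a2 = 0 (mod 5).
  a2 = 2*a1 - a0 mod 5
  a2 = 2*4 - 3 mod 5
  a2 = 8 - 3 mod 5
  a2 = 5 mod 5 = 0
Step 2: The trefoil has determinant 3.
  Number of Fox p-colorings (p prime) is p^2 if p = 3, else p.
  Since 5 does not divide 3, only trivial (constant) colorings exist.
  (So the trial a0 = 3, a1 = 4 with a0 != a1 does NOT extend to a valid coloring of the whole trefoil: the other two crossing relations require 3*(a1 - a0) = 0 (mod 5), which fails.)
  Total colorings = 5
Step 3: a2 = 0, total Fox 5-colorings = 5

0


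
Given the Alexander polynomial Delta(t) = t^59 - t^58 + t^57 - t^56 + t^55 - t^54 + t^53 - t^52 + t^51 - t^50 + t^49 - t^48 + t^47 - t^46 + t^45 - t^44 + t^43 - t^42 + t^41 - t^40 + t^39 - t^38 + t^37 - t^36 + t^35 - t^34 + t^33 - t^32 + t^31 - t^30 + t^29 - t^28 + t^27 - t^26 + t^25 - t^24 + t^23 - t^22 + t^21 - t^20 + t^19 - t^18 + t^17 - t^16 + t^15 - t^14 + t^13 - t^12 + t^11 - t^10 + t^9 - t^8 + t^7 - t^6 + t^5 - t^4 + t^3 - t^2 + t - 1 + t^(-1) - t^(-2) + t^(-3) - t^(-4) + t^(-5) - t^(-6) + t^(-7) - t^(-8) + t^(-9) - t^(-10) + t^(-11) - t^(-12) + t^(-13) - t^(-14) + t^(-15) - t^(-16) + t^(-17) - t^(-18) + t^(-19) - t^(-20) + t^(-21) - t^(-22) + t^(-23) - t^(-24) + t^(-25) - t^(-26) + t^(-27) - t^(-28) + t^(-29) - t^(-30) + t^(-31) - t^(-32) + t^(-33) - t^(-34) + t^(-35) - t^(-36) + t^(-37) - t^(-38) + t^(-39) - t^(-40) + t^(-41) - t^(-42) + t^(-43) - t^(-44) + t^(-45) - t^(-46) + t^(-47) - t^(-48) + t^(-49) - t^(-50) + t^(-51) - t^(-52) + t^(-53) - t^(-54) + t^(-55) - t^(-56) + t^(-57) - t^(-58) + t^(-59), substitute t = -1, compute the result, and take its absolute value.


Step 1: The polynomial has 119 terms with alternating signs, exponents from 59 down to -59.
Step 2: Substitute t = -1. The i-th term has coefficient (-1)^i and exponent (m-i),
  so its value is (-1)^i * (-1)^(m-i) = (-1)^m = -1 for every i.
Step 3: All 119 terms equal -1, so Delta(-1) = 119 * (-1) = -119
Step 4: |Delta(-1)| = 119

119


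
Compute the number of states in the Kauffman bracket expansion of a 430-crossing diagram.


Each crossing contributes 2 choices (A-smoothing or B-smoothing).
Total states = 2^430 = 2772669694120814859578414184143083703436437075375816575170479580614621307805625623039974406104139578097391210961403571828974157824

2772669694120814859578414184143083703436437075375816575170479580614621307805625623039974406104139578097391210961403571828974157824


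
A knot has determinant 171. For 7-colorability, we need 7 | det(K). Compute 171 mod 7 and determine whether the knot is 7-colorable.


Step 1: A knot is p-colorable if and only if p divides its determinant.
Step 2: Compute 171 mod 7.
171 = 24 * 7 + 3
Step 3: 171 mod 7 = 3
Step 4: The knot is 7-colorable: no

3


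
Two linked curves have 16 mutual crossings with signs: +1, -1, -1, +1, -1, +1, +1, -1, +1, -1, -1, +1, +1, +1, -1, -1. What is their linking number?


Step 1: Count positive crossings: 8
Step 2: Count negative crossings: 8
Step 3: Sum of signs = 8 - 8 = 0
Step 4: Linking number = sum/2 = 0/2 = 0

0


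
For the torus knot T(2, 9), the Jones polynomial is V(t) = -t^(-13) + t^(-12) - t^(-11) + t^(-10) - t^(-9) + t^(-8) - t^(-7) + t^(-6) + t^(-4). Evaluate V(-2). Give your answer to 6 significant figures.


Substituting t = -2 into V(t) = -t^(-13) + t^(-12) - t^(-11) + t^(-10) - t^(-9) + t^(-8) - t^(-7) + t^(-6) + t^(-4):
  (-)t^(-13) = 0.00012207
  (+)t^(-12) = 0.000244141
  (-)t^(-11) = 0.000488281
  (+)t^(-10) = 0.000976562
  (-)t^(-9) = 0.00195312
  (+)t^(-8) = 0.00390625
  (-)t^(-7) = 0.0078125
  (+)t^(-6) = 0.015625
  (+)t^(-4) = 0.0625
Sum = (0.00012207) + (0.000244141) + (0.000488281) + (0.000976562) + (0.00195312) + (0.00390625) + (0.0078125) + (0.015625) + (0.0625)
= 0.09362792969
Rounded to 6 significant figures: 0.0936279

0.0936279


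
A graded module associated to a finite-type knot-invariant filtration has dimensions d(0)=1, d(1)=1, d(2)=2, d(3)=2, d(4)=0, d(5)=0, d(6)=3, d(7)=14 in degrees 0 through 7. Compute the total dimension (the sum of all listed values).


Total dimension = d(0) + d(1) + ... + d(7)
= 1 + 1 + 2 + 2 + 0 + 0 + 3 + 14
= 23

23


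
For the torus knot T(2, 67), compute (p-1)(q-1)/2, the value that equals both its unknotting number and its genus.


For a torus knot T(p,q), both the unknotting number and genus equal (p-1)(q-1)/2.
= (2-1)(67-1)/2
= 1*66/2
= 66/2 = 33

33


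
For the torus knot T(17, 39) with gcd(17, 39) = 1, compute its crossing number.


For a torus knot T(p, q) with gcd(p,q)=1,
the crossing number is min(p*(q-1), q*(p-1)).
p*(q-1) = 17*38 = 646
q*(p-1) = 39*16 = 624
min(646, 624) = 624

624


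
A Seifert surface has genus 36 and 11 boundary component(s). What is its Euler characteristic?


chi = 2 - 2g - b
= 2 - 2*36 - 11
= 2 - 72 - 11 = -81

-81


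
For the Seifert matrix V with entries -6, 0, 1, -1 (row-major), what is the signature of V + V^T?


Step 1: V + V^T = [[-12, 1], [1, -2]]
Step 2: trace = -14, det = 23
Step 3: Discriminant = (-14)^2 - 4*23 = 104
Step 4: Eigenvalues: -1.90098, -12.099
Step 5: Signature = (# positive eigenvalues) - (# negative eigenvalues) = -2

-2


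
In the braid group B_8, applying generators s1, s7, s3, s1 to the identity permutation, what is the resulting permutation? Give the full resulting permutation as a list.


Starting with identity [1, 2, 3, 4, 5, 6, 7, 8].
Apply generators in sequence:
  After s1: [2, 1, 3, 4, 5, 6, 7, 8]
  After s7: [2, 1, 3, 4, 5, 6, 8, 7]
  After s3: [2, 1, 4, 3, 5, 6, 8, 7]
  After s1: [1, 2, 4, 3, 5, 6, 8, 7]
Final permutation: [1, 2, 4, 3, 5, 6, 8, 7]

[1, 2, 4, 3, 5, 6, 8, 7]


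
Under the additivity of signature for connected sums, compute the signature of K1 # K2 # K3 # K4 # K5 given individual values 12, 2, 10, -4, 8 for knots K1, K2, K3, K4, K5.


The signature is additive under connected sum.
signature(K1 # K2 # K3 # K4 # K5) = (12) + (2) + (10) + (-4) + (8)
= 28

28


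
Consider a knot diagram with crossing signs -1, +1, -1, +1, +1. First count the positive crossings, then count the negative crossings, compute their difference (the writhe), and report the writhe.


Step 1: Count positive crossings (+1).
Positive crossings: 3
Step 2: Count negative crossings (-1).
Negative crossings: 2
Step 3: Writhe = (positive) - (negative)
w = 3 - 2 = 1
Step 4: |w| = 1, and w is positive

1


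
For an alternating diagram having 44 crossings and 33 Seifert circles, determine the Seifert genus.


For alternating knots, g = (c - s + 1)/2.
= (44 - 33 + 1)/2
= 12/2 = 6

6


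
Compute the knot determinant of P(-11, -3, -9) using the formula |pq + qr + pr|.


Step 1: Compute pq + qr + pr.
pq = (-11)*(-3) = 33
qr = (-3)*(-9) = 27
pr = (-11)*(-9) = 99
pq + qr + pr = 33 + 27 + 99 = 159
Step 2: Take absolute value.
det(P(-11,-3,-9)) = |159| = 159

159


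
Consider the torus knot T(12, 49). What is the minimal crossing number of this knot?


For a torus knot T(p, q) with gcd(p,q)=1,
the crossing number is min(p*(q-1), q*(p-1)).
p*(q-1) = 12*48 = 576
q*(p-1) = 49*11 = 539
min(576, 539) = 539

539


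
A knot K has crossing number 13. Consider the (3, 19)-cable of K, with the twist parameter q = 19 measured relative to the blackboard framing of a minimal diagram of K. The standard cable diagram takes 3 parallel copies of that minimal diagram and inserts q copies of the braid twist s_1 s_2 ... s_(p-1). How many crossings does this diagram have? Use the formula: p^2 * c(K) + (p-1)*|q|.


Step 1: Each of the c(K) crossings of the companion diagram becomes p*p = p^2 crossings among the p parallel strands, and each of the |q| twists s_1 s_2 ... s_(p-1) adds (p-1) crossings.
  Crossings = p^2 * c(K) + (p-1)*|q|
Step 2: = 3^2 * 13 + (3-1)*19
Step 3: = 9*13 + 2*19
Step 4: = 117 + 38 = 155

155


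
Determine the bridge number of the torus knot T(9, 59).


The bridge number of T(p,q) is min(p,q).
min(9, 59) = 9

9


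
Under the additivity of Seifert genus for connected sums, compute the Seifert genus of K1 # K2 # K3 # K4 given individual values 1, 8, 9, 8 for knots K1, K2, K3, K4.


The Seifert genus is additive under connected sum.
Seifert genus(K1 # K2 # K3 # K4) = (1) + (8) + (9) + (8)
= 26

26


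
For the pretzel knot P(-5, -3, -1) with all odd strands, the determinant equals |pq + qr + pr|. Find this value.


Step 1: Compute pq + qr + pr.
pq = (-5)*(-3) = 15
qr = (-3)*(-1) = 3
pr = (-5)*(-1) = 5
pq + qr + pr = 15 + 3 + 5 = 23
Step 2: Take absolute value.
det(P(-5,-3,-1)) = |23| = 23

23


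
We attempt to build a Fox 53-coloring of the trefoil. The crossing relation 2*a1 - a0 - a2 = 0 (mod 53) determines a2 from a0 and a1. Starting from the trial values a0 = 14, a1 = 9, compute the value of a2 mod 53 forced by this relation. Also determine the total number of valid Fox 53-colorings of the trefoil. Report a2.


Step 1: Apply the given crossing relation 2*a1 - a0 - a2 = 0 (mod 53).
  a2 = 2*a1 - a0 mod 53
  a2 = 2*9 - 14 mod 53
  a2 = 18 - 14 mod 53
  a2 = 4 mod 53 = 4
Step 2: The trefoil has determinant 3.
  Number of Fox p-colorings (p prime) is p^2 if p = 3, else p.
  Since 53 does not divide 3, only trivial (constant) colorings exist.
  (So the trial a0 = 14, a1 = 9 with a0 != a1 does NOT extend to a valid coloring of the whole trefoil: the other two crossing relations require 3*(a1 - a0) = 0 (mod 53), which fails.)
  Total colorings = 53
Step 3: a2 = 4, total Fox 53-colorings = 53

4


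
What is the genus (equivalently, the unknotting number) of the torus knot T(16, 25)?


For a torus knot T(p,q), both the unknotting number and genus equal (p-1)(q-1)/2.
= (16-1)(25-1)/2
= 15*24/2
= 360/2 = 180

180


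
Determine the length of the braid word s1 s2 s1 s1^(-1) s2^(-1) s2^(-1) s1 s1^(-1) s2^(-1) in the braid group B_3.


The word length counts the number of generators (including inverses).
Listing each generator: s1, s2, s1, s1^(-1), s2^(-1), s2^(-1), s1, s1^(-1), s2^(-1)
There are 9 generators in this braid word.

9


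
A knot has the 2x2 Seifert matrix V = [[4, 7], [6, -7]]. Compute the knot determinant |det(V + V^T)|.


Step 1: Form V + V^T where V = [[4, 7], [6, -7]]
  V^T = [[4, 6], [7, -7]]
  V + V^T = [[8, 13], [13, -14]]
Step 2: det(V + V^T) = 8*(-14) - 13*13
  = -112 - 169 = -281
Step 3: Knot determinant = |det(V + V^T)| = |-281| = 281

281


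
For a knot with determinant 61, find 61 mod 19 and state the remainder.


Step 1: A knot is p-colorable if and only if p divides its determinant.
Step 2: Compute 61 mod 19.
61 = 3 * 19 + 4
Step 3: 61 mod 19 = 4
Step 4: The knot is 19-colorable: no

4


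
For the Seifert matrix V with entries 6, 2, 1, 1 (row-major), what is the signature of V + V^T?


Step 1: V + V^T = [[12, 3], [3, 2]]
Step 2: trace = 14, det = 15
Step 3: Discriminant = 14^2 - 4*15 = 136
Step 4: Eigenvalues: 12.831, 1.16905
Step 5: Signature = (# positive eigenvalues) - (# negative eigenvalues) = 2

2


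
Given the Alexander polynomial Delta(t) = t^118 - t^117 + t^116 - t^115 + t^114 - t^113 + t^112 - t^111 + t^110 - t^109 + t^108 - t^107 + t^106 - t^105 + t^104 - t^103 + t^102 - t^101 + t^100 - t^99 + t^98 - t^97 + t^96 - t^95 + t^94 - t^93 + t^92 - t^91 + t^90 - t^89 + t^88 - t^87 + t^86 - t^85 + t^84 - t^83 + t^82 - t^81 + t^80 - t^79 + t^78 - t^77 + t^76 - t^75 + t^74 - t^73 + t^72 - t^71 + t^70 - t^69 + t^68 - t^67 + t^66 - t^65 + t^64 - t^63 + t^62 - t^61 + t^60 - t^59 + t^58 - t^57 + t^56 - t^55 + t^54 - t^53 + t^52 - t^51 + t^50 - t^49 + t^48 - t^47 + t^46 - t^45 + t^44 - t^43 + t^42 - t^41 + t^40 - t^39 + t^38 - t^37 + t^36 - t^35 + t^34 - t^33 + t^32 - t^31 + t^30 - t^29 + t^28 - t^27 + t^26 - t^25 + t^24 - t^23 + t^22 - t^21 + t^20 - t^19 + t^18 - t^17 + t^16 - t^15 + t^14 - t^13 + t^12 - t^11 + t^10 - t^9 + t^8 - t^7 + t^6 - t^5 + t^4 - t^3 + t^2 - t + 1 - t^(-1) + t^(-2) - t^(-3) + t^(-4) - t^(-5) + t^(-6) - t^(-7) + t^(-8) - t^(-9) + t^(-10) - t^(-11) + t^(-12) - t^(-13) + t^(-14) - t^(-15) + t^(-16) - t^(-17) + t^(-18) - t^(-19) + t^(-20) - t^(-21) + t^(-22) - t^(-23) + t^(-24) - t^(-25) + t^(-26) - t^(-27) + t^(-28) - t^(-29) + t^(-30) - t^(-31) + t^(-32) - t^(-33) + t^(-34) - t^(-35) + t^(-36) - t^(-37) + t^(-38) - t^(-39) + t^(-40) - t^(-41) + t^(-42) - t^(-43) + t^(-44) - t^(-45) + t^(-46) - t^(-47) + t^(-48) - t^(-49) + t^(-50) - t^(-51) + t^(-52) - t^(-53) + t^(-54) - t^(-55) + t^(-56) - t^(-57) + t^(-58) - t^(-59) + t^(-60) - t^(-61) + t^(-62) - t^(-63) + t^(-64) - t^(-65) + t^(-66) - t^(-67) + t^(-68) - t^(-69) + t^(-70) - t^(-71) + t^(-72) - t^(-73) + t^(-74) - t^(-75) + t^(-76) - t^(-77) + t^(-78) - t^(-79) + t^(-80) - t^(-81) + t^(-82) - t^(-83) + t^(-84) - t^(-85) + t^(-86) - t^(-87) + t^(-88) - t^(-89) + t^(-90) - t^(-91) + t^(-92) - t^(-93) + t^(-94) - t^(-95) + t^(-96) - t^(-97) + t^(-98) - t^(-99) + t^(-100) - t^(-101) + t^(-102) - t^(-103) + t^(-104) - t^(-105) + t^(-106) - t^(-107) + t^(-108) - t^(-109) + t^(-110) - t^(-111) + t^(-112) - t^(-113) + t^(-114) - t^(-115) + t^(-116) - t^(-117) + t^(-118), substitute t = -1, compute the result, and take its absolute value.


Step 1: The polynomial has 237 terms with alternating signs, exponents from 118 down to -118.
Step 2: Substitute t = -1. The i-th term has coefficient (-1)^i and exponent (m-i),
  so its value is (-1)^i * (-1)^(m-i) = (-1)^m = 1 for every i.
Step 3: All 237 terms equal 1, so Delta(-1) = 237 * (1) = 237
Step 4: |Delta(-1)| = 237

237


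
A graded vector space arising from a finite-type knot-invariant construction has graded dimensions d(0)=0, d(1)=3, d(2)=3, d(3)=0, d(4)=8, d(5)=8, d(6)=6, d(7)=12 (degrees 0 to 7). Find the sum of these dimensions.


Total dimension = d(0) + d(1) + ... + d(7)
= 0 + 3 + 3 + 0 + 8 + 8 + 6 + 12
= 40

40


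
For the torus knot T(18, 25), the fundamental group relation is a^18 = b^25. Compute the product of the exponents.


The relation is a^18 = b^25.
Product of exponents = 18 * 25
= 450

450


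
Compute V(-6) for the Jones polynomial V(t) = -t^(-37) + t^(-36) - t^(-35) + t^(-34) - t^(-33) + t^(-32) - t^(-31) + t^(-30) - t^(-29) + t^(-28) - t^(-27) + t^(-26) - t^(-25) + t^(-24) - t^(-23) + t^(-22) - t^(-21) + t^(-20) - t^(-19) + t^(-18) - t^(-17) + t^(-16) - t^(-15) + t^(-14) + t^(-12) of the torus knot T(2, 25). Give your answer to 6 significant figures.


Substituting t = -6 into V(t) = -t^(-37) + t^(-36) - t^(-35) + t^(-34) - t^(-33) + t^(-32) - t^(-31) + t^(-30) - t^(-29) + t^(-28) - t^(-27) + t^(-26) - t^(-25) + t^(-24) - t^(-23) + t^(-22) - t^(-21) + t^(-20) - t^(-19) + t^(-18) - t^(-17) + t^(-16) - t^(-15) + t^(-14) + t^(-12):
  (-)t^(-37) = 1.61586e-29
  (+)t^(-36) = 9.69516e-29
  (-)t^(-35) = 5.8171e-28
  (+)t^(-34) = 3.49026e-27
  (-)t^(-33) = 2.09415e-26
  (+)t^(-32) = 1.25649e-25
  (-)t^(-31) = 7.53896e-25
  (+)t^(-30) = 4.52337e-24
  (-)t^(-29) = 2.71402e-23
  (+)t^(-28) = 1.62841e-22
  (-)t^(-27) = 9.77049e-22
  (+)t^(-26) = 5.86229e-21
  (-)t^(-25) = 3.51738e-20
  (+)t^(-24) = 2.11043e-19
  (-)t^(-23) = 1.26626e-18
  (+)t^(-22) = 7.59753e-18
  (-)t^(-21) = 4.55852e-17
  (+)t^(-20) = 2.73511e-16
  (-)t^(-19) = 1.64107e-15
  (+)t^(-18) = 9.8464e-15
  (-)t^(-17) = 5.90784e-14
  (+)t^(-16) = 3.5447e-13
  (-)t^(-15) = 2.12682e-12
  (+)t^(-14) = 1.27609e-11
  (+)t^(-12) = 4.59394e-10
Sum = (1.61586e-29) + (9.69516e-29) + (5.8171e-28) + (3.49026e-27) + (2.09415e-26) + (1.25649e-25) + (7.53896e-25) + (4.52337e-24) + (2.71402e-23) + (1.62841e-22) + (9.77049e-22) + (5.86229e-21) + (3.51738e-20) + (2.11043e-19) + (1.26626e-18) + (7.59753e-18) + (4.55852e-17) + (2.73511e-16) + (1.64107e-15) + (9.8464e-15) + (5.90784e-14) + (3.5447e-13) + (2.12682e-12) + (1.27609e-11) + (4.59394e-10)
= 4.747067799e-10
Rounded to 6 significant figures: 4.74707e-10

4.74707e-10


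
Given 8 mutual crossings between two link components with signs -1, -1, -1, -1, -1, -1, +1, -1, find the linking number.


Step 1: Count positive crossings: 1
Step 2: Count negative crossings: 7
Step 3: Sum of signs = 1 - 7 = -6
Step 4: Linking number = sum/2 = -6/2 = -3

-3


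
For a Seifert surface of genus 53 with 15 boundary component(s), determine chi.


chi = 2 - 2g - b
= 2 - 2*53 - 15
= 2 - 106 - 15 = -119

-119


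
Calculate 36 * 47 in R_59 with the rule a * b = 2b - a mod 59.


36 * 47 = 2*47 - 36 mod 59
= 94 - 36 mod 59
= 58 mod 59 = 58

58


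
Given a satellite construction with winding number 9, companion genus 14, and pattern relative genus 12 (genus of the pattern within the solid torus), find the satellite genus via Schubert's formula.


Schubert: g(satellite) = g_rel(pattern) + |winding| * g(companion),
where g_rel(pattern) is the genus of the pattern relative to the solid torus.
= 12 + 9 * 14
= 12 + 126 = 138

138


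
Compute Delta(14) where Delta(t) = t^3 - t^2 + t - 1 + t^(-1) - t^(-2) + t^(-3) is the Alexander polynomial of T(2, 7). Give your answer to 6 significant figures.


Substituting t = 14 into Delta(t) = t^3 - t^2 + t - 1 + t^(-1) - t^(-2) + t^(-3):
Term values: (2744) + (-196) + (14) + (-1) + (0.0714286) + (-0.00510204) + (0.000364431)
Sum = 2561.066691
Rounded to 6 significant figures: 2561.07

2561.07


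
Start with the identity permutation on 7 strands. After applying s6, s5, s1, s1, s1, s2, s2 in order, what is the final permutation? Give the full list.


Starting with identity [1, 2, 3, 4, 5, 6, 7].
Apply generators in sequence:
  After s6: [1, 2, 3, 4, 5, 7, 6]
  After s5: [1, 2, 3, 4, 7, 5, 6]
  After s1: [2, 1, 3, 4, 7, 5, 6]
  After s1: [1, 2, 3, 4, 7, 5, 6]
  After s1: [2, 1, 3, 4, 7, 5, 6]
  After s2: [2, 3, 1, 4, 7, 5, 6]
  After s2: [2, 1, 3, 4, 7, 5, 6]
Final permutation: [2, 1, 3, 4, 7, 5, 6]

[2, 1, 3, 4, 7, 5, 6]


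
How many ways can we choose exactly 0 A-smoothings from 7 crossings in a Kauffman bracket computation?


We choose which 0 of 7 crossings get A-smoothings.
C(7, 0) = 7! / (0! * 7!)
= 1

1


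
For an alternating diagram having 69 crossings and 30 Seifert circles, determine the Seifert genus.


For alternating knots, g = (c - s + 1)/2.
= (69 - 30 + 1)/2
= 40/2 = 20

20


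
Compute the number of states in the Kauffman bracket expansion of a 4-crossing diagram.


Each crossing contributes 2 choices (A-smoothing or B-smoothing).
Total states = 2^4 = 16

16


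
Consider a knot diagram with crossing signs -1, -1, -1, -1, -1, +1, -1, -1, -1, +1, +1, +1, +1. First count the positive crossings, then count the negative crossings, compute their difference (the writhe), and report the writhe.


Step 1: Count positive crossings (+1).
Positive crossings: 5
Step 2: Count negative crossings (-1).
Negative crossings: 8
Step 3: Writhe = (positive) - (negative)
w = 5 - 8 = -3
Step 4: |w| = 3, and w is negative

-3


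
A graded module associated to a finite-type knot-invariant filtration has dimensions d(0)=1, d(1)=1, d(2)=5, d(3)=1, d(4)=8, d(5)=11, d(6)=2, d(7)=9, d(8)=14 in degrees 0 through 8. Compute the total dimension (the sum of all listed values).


Total dimension = d(0) + d(1) + ... + d(8)
= 1 + 1 + 5 + 1 + 8 + 11 + 2 + 9 + 14
= 52

52


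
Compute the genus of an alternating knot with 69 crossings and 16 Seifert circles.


For alternating knots, g = (c - s + 1)/2.
= (69 - 16 + 1)/2
= 54/2 = 27

27


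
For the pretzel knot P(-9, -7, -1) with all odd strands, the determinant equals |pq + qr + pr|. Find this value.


Step 1: Compute pq + qr + pr.
pq = (-9)*(-7) = 63
qr = (-7)*(-1) = 7
pr = (-9)*(-1) = 9
pq + qr + pr = 63 + 7 + 9 = 79
Step 2: Take absolute value.
det(P(-9,-7,-1)) = |79| = 79

79


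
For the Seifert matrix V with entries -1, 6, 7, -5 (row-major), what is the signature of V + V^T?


Step 1: V + V^T = [[-2, 13], [13, -10]]
Step 2: trace = -12, det = -149
Step 3: Discriminant = (-12)^2 - 4*(-149) = 740
Step 4: Eigenvalues: 7.60147, -19.6015
Step 5: Signature = (# positive eigenvalues) - (# negative eigenvalues) = 0

0


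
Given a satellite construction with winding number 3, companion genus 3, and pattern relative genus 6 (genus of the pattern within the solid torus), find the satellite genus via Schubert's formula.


Schubert: g(satellite) = g_rel(pattern) + |winding| * g(companion),
where g_rel(pattern) is the genus of the pattern relative to the solid torus.
= 6 + 3 * 3
= 6 + 9 = 15

15


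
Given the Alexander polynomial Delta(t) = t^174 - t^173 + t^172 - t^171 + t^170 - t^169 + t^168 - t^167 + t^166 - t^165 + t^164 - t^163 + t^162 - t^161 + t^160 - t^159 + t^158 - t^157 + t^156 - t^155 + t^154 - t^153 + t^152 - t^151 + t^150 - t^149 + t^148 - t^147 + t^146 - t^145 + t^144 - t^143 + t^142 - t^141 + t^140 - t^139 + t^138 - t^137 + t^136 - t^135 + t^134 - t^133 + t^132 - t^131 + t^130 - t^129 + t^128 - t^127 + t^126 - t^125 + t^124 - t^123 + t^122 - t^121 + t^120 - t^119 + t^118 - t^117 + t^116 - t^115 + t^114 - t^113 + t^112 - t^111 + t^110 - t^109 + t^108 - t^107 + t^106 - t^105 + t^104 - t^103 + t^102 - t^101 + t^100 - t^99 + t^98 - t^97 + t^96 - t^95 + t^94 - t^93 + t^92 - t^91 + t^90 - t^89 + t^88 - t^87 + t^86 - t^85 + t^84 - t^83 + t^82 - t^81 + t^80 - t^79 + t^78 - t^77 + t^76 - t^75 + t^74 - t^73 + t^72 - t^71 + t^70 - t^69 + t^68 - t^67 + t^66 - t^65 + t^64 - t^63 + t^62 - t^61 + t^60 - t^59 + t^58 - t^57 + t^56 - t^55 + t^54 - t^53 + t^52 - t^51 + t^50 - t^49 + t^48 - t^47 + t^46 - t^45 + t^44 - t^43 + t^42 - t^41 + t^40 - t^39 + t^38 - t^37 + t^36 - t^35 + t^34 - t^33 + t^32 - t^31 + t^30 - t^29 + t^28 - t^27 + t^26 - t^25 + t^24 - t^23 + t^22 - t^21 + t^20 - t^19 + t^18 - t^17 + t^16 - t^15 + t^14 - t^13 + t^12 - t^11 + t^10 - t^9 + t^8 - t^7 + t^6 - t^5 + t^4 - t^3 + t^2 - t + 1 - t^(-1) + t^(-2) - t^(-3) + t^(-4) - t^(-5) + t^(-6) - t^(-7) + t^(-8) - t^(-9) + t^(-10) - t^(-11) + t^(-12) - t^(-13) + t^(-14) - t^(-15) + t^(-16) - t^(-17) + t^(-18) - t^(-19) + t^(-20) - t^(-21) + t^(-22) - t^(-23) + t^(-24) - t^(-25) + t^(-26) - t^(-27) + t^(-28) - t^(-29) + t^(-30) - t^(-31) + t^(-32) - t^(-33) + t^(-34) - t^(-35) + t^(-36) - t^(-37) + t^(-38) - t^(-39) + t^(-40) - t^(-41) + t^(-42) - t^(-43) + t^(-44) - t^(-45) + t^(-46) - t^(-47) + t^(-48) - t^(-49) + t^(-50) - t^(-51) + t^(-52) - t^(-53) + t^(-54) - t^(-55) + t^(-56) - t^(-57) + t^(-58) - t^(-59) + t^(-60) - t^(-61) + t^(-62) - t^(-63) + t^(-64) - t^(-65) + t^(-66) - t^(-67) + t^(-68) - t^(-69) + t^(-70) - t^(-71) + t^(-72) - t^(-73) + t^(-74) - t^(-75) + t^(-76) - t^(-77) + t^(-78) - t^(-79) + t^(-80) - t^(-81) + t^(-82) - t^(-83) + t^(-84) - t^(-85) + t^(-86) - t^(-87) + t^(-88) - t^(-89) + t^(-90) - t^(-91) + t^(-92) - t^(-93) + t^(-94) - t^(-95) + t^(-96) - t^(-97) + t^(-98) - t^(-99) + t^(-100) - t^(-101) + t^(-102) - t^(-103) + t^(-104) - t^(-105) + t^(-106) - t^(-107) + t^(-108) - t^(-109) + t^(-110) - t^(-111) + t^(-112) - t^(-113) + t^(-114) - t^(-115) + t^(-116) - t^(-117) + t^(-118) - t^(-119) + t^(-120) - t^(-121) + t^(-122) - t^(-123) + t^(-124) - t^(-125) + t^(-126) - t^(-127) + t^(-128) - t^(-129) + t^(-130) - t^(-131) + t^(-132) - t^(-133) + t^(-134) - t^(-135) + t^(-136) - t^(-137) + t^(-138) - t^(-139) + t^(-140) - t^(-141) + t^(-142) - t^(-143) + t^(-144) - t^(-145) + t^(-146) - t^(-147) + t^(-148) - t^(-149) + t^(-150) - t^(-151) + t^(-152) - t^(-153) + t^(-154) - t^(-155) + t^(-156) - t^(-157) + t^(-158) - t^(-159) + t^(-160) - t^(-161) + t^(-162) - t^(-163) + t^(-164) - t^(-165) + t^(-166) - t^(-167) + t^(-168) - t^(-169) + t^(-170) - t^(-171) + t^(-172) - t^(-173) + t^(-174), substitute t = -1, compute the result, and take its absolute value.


Step 1: The polynomial has 349 terms with alternating signs, exponents from 174 down to -174.
Step 2: Substitute t = -1. The i-th term has coefficient (-1)^i and exponent (m-i),
  so its value is (-1)^i * (-1)^(m-i) = (-1)^m = 1 for every i.
Step 3: All 349 terms equal 1, so Delta(-1) = 349 * (1) = 349
Step 4: |Delta(-1)| = 349

349


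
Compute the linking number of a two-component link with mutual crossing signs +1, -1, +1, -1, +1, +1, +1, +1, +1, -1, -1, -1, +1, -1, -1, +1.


Step 1: Count positive crossings: 9
Step 2: Count negative crossings: 7
Step 3: Sum of signs = 9 - 7 = 2
Step 4: Linking number = sum/2 = 2/2 = 1

1


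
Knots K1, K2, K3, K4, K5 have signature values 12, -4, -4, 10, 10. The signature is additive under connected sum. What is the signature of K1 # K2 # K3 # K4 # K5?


The signature is additive under connected sum.
signature(K1 # K2 # K3 # K4 # K5) = (12) + (-4) + (-4) + (10) + (10)
= 24

24


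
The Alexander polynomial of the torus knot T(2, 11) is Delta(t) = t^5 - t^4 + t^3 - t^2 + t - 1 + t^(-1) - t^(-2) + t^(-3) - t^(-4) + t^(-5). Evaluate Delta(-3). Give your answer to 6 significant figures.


Substituting t = -3 into Delta(t) = t^5 - t^4 + t^3 - t^2 + t - 1 + t^(-1) - t^(-2) + t^(-3) - t^(-4) + t^(-5):
Term values: (-243) + (-81) + (-27) + (-9) + (-3) + (-1) + (-0.333333) + (-0.111111) + (-0.037037) + (-0.0123457) + (-0.00411523)
Sum = -364.4979424
Rounded to 6 significant figures: -364.498

-364.498


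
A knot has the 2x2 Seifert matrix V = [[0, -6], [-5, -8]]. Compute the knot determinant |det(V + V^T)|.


Step 1: Form V + V^T where V = [[0, -6], [-5, -8]]
  V^T = [[0, -5], [-6, -8]]
  V + V^T = [[0, -11], [-11, -16]]
Step 2: det(V + V^T) = 0*(-16) - (-11)*(-11)
  = 0 - 121 = -121
Step 3: Knot determinant = |det(V + V^T)| = |-121| = 121

121


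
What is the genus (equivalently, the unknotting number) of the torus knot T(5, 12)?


For a torus knot T(p,q), both the unknotting number and genus equal (p-1)(q-1)/2.
= (5-1)(12-1)/2
= 4*11/2
= 44/2 = 22

22


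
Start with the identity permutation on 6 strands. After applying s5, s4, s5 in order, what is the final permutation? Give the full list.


Starting with identity [1, 2, 3, 4, 5, 6].
Apply generators in sequence:
  After s5: [1, 2, 3, 4, 6, 5]
  After s4: [1, 2, 3, 6, 4, 5]
  After s5: [1, 2, 3, 6, 5, 4]
Final permutation: [1, 2, 3, 6, 5, 4]

[1, 2, 3, 6, 5, 4]


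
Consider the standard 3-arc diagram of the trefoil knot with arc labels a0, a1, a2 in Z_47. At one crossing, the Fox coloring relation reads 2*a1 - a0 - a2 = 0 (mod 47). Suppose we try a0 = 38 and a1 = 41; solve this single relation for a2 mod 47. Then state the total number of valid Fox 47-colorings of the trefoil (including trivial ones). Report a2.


Step 1: Apply the given crossing relation 2*a1 - a0 - a2 = 0 (mod 47).
  a2 = 2*a1 - a0 mod 47
  a2 = 2*41 - 38 mod 47
  a2 = 82 - 38 mod 47
  a2 = 44 mod 47 = 44
Step 2: The trefoil has determinant 3.
  Number of Fox p-colorings (p prime) is p^2 if p = 3, else p.
  Since 47 does not divide 3, only trivial (constant) colorings exist.
  (So the trial a0 = 38, a1 = 41 with a0 != a1 does NOT extend to a valid coloring of the whole trefoil: the other two crossing relations require 3*(a1 - a0) = 0 (mod 47), which fails.)
  Total colorings = 47
Step 3: a2 = 44, total Fox 47-colorings = 47

44


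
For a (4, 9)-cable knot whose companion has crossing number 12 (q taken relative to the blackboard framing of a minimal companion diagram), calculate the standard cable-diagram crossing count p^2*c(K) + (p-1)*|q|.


Step 1: Each of the c(K) crossings of the companion diagram becomes p*p = p^2 crossings among the p parallel strands, and each of the |q| twists s_1 s_2 ... s_(p-1) adds (p-1) crossings.
  Crossings = p^2 * c(K) + (p-1)*|q|
Step 2: = 4^2 * 12 + (4-1)*9
Step 3: = 16*12 + 3*9
Step 4: = 192 + 27 = 219

219


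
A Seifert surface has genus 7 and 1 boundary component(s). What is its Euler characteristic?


chi = 2 - 2g - b
= 2 - 2*7 - 1
= 2 - 14 - 1 = -13

-13


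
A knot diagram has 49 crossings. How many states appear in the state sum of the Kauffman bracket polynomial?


Each crossing contributes 2 choices (A-smoothing or B-smoothing).
Total states = 2^49 = 562949953421312

562949953421312


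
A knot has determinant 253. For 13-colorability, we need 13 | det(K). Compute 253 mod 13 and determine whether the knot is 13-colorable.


Step 1: A knot is p-colorable if and only if p divides its determinant.
Step 2: Compute 253 mod 13.
253 = 19 * 13 + 6
Step 3: 253 mod 13 = 6
Step 4: The knot is 13-colorable: no

6


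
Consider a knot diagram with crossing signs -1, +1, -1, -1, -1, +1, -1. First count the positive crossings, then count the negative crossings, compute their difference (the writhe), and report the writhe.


Step 1: Count positive crossings (+1).
Positive crossings: 2
Step 2: Count negative crossings (-1).
Negative crossings: 5
Step 3: Writhe = (positive) - (negative)
w = 2 - 5 = -3
Step 4: |w| = 3, and w is negative

-3
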